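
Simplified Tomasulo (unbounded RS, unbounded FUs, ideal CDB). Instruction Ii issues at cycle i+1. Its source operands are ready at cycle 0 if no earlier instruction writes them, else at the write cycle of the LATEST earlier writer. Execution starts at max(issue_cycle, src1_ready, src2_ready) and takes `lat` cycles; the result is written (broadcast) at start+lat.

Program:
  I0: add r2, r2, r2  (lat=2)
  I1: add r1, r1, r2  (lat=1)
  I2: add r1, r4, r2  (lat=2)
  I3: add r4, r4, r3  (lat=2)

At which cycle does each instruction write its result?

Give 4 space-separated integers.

Answer: 3 4 5 6

Derivation:
I0 add r2: issue@1 deps=(None,None) exec_start@1 write@3
I1 add r1: issue@2 deps=(None,0) exec_start@3 write@4
I2 add r1: issue@3 deps=(None,0) exec_start@3 write@5
I3 add r4: issue@4 deps=(None,None) exec_start@4 write@6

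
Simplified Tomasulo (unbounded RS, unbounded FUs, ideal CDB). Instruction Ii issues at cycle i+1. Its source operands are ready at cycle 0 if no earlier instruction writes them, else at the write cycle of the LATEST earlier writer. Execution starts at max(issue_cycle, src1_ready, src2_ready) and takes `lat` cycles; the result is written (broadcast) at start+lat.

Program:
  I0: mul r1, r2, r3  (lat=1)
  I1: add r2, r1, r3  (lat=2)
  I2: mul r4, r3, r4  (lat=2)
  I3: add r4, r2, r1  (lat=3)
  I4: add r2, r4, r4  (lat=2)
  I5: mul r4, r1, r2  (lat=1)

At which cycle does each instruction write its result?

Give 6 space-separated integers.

I0 mul r1: issue@1 deps=(None,None) exec_start@1 write@2
I1 add r2: issue@2 deps=(0,None) exec_start@2 write@4
I2 mul r4: issue@3 deps=(None,None) exec_start@3 write@5
I3 add r4: issue@4 deps=(1,0) exec_start@4 write@7
I4 add r2: issue@5 deps=(3,3) exec_start@7 write@9
I5 mul r4: issue@6 deps=(0,4) exec_start@9 write@10

Answer: 2 4 5 7 9 10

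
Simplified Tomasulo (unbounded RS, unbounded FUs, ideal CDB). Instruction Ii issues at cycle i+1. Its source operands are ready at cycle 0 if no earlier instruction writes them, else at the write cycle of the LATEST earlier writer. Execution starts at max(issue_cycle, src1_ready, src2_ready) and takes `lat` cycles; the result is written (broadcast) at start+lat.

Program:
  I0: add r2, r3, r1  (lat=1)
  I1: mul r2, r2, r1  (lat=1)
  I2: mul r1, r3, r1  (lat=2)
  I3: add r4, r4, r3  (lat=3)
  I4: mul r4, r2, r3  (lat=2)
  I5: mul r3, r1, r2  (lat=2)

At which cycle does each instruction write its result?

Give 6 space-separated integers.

Answer: 2 3 5 7 7 8

Derivation:
I0 add r2: issue@1 deps=(None,None) exec_start@1 write@2
I1 mul r2: issue@2 deps=(0,None) exec_start@2 write@3
I2 mul r1: issue@3 deps=(None,None) exec_start@3 write@5
I3 add r4: issue@4 deps=(None,None) exec_start@4 write@7
I4 mul r4: issue@5 deps=(1,None) exec_start@5 write@7
I5 mul r3: issue@6 deps=(2,1) exec_start@6 write@8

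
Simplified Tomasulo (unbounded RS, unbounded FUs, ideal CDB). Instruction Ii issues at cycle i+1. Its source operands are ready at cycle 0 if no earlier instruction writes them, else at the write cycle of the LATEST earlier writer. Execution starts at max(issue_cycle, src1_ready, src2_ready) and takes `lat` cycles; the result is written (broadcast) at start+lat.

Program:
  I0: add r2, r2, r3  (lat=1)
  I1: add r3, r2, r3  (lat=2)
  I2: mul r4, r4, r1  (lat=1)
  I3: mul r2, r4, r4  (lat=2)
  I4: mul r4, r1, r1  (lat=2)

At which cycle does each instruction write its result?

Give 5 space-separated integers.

Answer: 2 4 4 6 7

Derivation:
I0 add r2: issue@1 deps=(None,None) exec_start@1 write@2
I1 add r3: issue@2 deps=(0,None) exec_start@2 write@4
I2 mul r4: issue@3 deps=(None,None) exec_start@3 write@4
I3 mul r2: issue@4 deps=(2,2) exec_start@4 write@6
I4 mul r4: issue@5 deps=(None,None) exec_start@5 write@7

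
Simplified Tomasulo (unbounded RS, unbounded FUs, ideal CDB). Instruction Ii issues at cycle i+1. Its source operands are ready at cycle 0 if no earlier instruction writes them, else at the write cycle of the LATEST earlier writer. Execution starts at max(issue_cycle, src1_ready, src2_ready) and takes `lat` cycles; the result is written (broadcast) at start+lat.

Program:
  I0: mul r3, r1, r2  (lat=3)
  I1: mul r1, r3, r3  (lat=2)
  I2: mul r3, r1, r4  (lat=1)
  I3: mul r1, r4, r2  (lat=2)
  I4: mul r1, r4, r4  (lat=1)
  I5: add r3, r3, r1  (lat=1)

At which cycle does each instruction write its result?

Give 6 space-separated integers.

I0 mul r3: issue@1 deps=(None,None) exec_start@1 write@4
I1 mul r1: issue@2 deps=(0,0) exec_start@4 write@6
I2 mul r3: issue@3 deps=(1,None) exec_start@6 write@7
I3 mul r1: issue@4 deps=(None,None) exec_start@4 write@6
I4 mul r1: issue@5 deps=(None,None) exec_start@5 write@6
I5 add r3: issue@6 deps=(2,4) exec_start@7 write@8

Answer: 4 6 7 6 6 8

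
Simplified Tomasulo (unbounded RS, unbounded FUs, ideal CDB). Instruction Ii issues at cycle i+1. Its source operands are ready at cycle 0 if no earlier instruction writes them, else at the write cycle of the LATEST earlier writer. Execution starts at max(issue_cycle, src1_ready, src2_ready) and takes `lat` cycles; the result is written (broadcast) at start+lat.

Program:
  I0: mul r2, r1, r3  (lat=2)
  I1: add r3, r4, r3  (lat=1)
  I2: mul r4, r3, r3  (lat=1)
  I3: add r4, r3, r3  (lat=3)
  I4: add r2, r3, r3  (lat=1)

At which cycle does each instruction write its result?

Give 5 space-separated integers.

I0 mul r2: issue@1 deps=(None,None) exec_start@1 write@3
I1 add r3: issue@2 deps=(None,None) exec_start@2 write@3
I2 mul r4: issue@3 deps=(1,1) exec_start@3 write@4
I3 add r4: issue@4 deps=(1,1) exec_start@4 write@7
I4 add r2: issue@5 deps=(1,1) exec_start@5 write@6

Answer: 3 3 4 7 6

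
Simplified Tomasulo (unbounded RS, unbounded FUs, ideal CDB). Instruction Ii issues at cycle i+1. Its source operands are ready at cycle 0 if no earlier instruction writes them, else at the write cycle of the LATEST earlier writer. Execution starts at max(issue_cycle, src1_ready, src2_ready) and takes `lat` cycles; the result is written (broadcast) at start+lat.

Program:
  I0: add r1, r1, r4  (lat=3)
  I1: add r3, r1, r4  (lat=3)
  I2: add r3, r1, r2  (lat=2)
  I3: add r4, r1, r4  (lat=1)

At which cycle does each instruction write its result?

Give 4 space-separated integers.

Answer: 4 7 6 5

Derivation:
I0 add r1: issue@1 deps=(None,None) exec_start@1 write@4
I1 add r3: issue@2 deps=(0,None) exec_start@4 write@7
I2 add r3: issue@3 deps=(0,None) exec_start@4 write@6
I3 add r4: issue@4 deps=(0,None) exec_start@4 write@5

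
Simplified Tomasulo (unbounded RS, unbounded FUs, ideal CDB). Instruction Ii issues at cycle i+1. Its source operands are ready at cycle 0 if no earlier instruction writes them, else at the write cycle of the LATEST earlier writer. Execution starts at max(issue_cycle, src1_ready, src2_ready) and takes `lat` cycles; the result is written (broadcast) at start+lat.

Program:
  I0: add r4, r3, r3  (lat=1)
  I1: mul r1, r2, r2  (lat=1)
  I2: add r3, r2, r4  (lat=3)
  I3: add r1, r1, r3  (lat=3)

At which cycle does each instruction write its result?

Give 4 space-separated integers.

Answer: 2 3 6 9

Derivation:
I0 add r4: issue@1 deps=(None,None) exec_start@1 write@2
I1 mul r1: issue@2 deps=(None,None) exec_start@2 write@3
I2 add r3: issue@3 deps=(None,0) exec_start@3 write@6
I3 add r1: issue@4 deps=(1,2) exec_start@6 write@9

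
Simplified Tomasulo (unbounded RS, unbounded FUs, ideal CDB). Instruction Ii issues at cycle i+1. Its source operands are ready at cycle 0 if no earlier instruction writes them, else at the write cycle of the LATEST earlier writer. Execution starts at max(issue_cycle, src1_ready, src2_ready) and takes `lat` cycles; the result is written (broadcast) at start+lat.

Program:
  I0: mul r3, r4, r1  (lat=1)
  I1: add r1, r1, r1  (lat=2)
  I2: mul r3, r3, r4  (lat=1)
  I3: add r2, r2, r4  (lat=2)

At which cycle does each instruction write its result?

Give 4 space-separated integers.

Answer: 2 4 4 6

Derivation:
I0 mul r3: issue@1 deps=(None,None) exec_start@1 write@2
I1 add r1: issue@2 deps=(None,None) exec_start@2 write@4
I2 mul r3: issue@3 deps=(0,None) exec_start@3 write@4
I3 add r2: issue@4 deps=(None,None) exec_start@4 write@6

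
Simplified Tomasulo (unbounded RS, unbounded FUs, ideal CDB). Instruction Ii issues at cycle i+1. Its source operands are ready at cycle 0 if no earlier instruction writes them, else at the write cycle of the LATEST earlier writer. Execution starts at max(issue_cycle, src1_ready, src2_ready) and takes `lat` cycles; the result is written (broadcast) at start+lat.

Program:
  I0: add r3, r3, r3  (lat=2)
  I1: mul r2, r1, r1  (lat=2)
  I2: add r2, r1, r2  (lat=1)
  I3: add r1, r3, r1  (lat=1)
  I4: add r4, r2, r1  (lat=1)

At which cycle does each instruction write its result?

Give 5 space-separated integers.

Answer: 3 4 5 5 6

Derivation:
I0 add r3: issue@1 deps=(None,None) exec_start@1 write@3
I1 mul r2: issue@2 deps=(None,None) exec_start@2 write@4
I2 add r2: issue@3 deps=(None,1) exec_start@4 write@5
I3 add r1: issue@4 deps=(0,None) exec_start@4 write@5
I4 add r4: issue@5 deps=(2,3) exec_start@5 write@6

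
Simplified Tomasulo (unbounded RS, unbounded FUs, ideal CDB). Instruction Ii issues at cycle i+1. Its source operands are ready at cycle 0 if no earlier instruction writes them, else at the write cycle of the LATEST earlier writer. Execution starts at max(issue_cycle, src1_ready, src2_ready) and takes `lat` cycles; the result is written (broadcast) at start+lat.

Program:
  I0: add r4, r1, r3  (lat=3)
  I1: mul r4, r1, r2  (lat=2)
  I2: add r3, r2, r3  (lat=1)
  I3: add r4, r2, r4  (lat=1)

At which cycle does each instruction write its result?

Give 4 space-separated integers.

Answer: 4 4 4 5

Derivation:
I0 add r4: issue@1 deps=(None,None) exec_start@1 write@4
I1 mul r4: issue@2 deps=(None,None) exec_start@2 write@4
I2 add r3: issue@3 deps=(None,None) exec_start@3 write@4
I3 add r4: issue@4 deps=(None,1) exec_start@4 write@5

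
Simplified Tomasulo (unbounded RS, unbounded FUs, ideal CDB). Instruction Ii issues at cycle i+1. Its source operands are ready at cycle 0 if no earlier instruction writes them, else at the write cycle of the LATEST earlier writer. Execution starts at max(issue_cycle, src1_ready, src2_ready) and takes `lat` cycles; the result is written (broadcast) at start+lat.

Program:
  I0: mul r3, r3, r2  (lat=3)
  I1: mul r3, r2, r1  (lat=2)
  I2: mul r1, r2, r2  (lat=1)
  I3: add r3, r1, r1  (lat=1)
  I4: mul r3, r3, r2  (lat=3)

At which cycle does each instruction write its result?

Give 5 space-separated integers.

I0 mul r3: issue@1 deps=(None,None) exec_start@1 write@4
I1 mul r3: issue@2 deps=(None,None) exec_start@2 write@4
I2 mul r1: issue@3 deps=(None,None) exec_start@3 write@4
I3 add r3: issue@4 deps=(2,2) exec_start@4 write@5
I4 mul r3: issue@5 deps=(3,None) exec_start@5 write@8

Answer: 4 4 4 5 8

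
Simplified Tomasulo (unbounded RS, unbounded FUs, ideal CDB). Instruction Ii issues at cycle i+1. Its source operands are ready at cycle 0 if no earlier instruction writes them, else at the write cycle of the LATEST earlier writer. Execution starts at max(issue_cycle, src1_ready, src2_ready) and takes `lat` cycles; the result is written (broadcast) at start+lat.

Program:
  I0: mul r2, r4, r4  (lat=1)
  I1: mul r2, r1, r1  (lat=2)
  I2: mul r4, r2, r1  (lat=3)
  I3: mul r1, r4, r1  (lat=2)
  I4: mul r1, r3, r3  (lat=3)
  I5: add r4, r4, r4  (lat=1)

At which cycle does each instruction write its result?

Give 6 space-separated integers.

Answer: 2 4 7 9 8 8

Derivation:
I0 mul r2: issue@1 deps=(None,None) exec_start@1 write@2
I1 mul r2: issue@2 deps=(None,None) exec_start@2 write@4
I2 mul r4: issue@3 deps=(1,None) exec_start@4 write@7
I3 mul r1: issue@4 deps=(2,None) exec_start@7 write@9
I4 mul r1: issue@5 deps=(None,None) exec_start@5 write@8
I5 add r4: issue@6 deps=(2,2) exec_start@7 write@8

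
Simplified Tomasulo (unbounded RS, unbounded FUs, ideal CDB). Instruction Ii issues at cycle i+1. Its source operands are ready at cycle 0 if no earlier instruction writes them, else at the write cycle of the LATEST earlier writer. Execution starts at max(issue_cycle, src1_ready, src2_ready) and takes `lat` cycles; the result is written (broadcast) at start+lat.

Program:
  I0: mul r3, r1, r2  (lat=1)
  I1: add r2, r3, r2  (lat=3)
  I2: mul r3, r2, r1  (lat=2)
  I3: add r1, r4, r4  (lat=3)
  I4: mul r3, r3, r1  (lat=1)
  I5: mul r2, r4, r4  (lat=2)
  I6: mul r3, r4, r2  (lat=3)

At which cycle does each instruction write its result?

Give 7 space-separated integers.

I0 mul r3: issue@1 deps=(None,None) exec_start@1 write@2
I1 add r2: issue@2 deps=(0,None) exec_start@2 write@5
I2 mul r3: issue@3 deps=(1,None) exec_start@5 write@7
I3 add r1: issue@4 deps=(None,None) exec_start@4 write@7
I4 mul r3: issue@5 deps=(2,3) exec_start@7 write@8
I5 mul r2: issue@6 deps=(None,None) exec_start@6 write@8
I6 mul r3: issue@7 deps=(None,5) exec_start@8 write@11

Answer: 2 5 7 7 8 8 11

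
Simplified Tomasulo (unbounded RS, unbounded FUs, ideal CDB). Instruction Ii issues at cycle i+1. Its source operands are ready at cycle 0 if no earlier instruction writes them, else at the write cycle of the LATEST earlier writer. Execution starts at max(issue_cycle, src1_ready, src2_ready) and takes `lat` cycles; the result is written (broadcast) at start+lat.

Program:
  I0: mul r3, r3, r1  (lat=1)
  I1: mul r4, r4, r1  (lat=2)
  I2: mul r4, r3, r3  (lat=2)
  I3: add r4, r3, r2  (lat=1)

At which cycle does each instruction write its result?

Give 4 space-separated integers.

Answer: 2 4 5 5

Derivation:
I0 mul r3: issue@1 deps=(None,None) exec_start@1 write@2
I1 mul r4: issue@2 deps=(None,None) exec_start@2 write@4
I2 mul r4: issue@3 deps=(0,0) exec_start@3 write@5
I3 add r4: issue@4 deps=(0,None) exec_start@4 write@5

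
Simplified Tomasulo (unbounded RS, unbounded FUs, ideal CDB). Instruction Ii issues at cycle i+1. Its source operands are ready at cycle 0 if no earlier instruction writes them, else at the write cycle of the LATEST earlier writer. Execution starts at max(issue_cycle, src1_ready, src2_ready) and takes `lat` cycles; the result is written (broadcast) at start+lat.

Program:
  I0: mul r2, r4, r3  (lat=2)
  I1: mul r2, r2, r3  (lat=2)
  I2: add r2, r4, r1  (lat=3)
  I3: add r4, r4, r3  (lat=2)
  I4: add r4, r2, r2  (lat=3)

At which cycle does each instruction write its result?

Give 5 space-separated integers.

Answer: 3 5 6 6 9

Derivation:
I0 mul r2: issue@1 deps=(None,None) exec_start@1 write@3
I1 mul r2: issue@2 deps=(0,None) exec_start@3 write@5
I2 add r2: issue@3 deps=(None,None) exec_start@3 write@6
I3 add r4: issue@4 deps=(None,None) exec_start@4 write@6
I4 add r4: issue@5 deps=(2,2) exec_start@6 write@9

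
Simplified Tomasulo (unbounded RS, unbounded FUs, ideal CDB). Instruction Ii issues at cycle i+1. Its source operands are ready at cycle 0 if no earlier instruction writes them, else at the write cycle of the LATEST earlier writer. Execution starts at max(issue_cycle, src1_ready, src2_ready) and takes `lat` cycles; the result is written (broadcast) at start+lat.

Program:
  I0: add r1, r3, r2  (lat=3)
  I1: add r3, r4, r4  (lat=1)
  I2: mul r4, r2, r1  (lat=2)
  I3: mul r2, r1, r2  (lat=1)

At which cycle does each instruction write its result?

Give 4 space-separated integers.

Answer: 4 3 6 5

Derivation:
I0 add r1: issue@1 deps=(None,None) exec_start@1 write@4
I1 add r3: issue@2 deps=(None,None) exec_start@2 write@3
I2 mul r4: issue@3 deps=(None,0) exec_start@4 write@6
I3 mul r2: issue@4 deps=(0,None) exec_start@4 write@5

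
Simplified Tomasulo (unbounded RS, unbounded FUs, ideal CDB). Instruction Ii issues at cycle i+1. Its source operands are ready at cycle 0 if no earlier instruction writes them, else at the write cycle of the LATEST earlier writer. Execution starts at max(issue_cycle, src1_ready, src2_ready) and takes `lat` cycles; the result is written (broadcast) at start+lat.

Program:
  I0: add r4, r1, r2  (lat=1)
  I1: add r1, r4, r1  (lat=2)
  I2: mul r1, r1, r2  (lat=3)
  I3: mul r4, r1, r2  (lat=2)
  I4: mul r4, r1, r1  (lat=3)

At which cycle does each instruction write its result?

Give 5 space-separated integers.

I0 add r4: issue@1 deps=(None,None) exec_start@1 write@2
I1 add r1: issue@2 deps=(0,None) exec_start@2 write@4
I2 mul r1: issue@3 deps=(1,None) exec_start@4 write@7
I3 mul r4: issue@4 deps=(2,None) exec_start@7 write@9
I4 mul r4: issue@5 deps=(2,2) exec_start@7 write@10

Answer: 2 4 7 9 10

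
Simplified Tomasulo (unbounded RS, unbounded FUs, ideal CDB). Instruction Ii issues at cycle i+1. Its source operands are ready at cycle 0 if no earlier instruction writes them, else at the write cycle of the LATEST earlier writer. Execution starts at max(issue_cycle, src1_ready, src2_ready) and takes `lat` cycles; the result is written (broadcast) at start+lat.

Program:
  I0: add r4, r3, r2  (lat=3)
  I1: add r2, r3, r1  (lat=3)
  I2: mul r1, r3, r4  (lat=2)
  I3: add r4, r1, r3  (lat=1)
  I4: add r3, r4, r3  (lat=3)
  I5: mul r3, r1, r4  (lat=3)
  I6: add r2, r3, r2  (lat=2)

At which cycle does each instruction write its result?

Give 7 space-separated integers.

Answer: 4 5 6 7 10 10 12

Derivation:
I0 add r4: issue@1 deps=(None,None) exec_start@1 write@4
I1 add r2: issue@2 deps=(None,None) exec_start@2 write@5
I2 mul r1: issue@3 deps=(None,0) exec_start@4 write@6
I3 add r4: issue@4 deps=(2,None) exec_start@6 write@7
I4 add r3: issue@5 deps=(3,None) exec_start@7 write@10
I5 mul r3: issue@6 deps=(2,3) exec_start@7 write@10
I6 add r2: issue@7 deps=(5,1) exec_start@10 write@12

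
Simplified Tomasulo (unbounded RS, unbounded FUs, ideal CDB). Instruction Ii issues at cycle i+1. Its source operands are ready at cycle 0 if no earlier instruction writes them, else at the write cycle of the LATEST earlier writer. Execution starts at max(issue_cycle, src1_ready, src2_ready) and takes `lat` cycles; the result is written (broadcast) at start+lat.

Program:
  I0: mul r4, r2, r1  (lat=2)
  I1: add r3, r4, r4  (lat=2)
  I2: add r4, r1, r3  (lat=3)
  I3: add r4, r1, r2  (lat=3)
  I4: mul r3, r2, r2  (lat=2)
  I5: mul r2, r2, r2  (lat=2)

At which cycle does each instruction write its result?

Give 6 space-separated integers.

I0 mul r4: issue@1 deps=(None,None) exec_start@1 write@3
I1 add r3: issue@2 deps=(0,0) exec_start@3 write@5
I2 add r4: issue@3 deps=(None,1) exec_start@5 write@8
I3 add r4: issue@4 deps=(None,None) exec_start@4 write@7
I4 mul r3: issue@5 deps=(None,None) exec_start@5 write@7
I5 mul r2: issue@6 deps=(None,None) exec_start@6 write@8

Answer: 3 5 8 7 7 8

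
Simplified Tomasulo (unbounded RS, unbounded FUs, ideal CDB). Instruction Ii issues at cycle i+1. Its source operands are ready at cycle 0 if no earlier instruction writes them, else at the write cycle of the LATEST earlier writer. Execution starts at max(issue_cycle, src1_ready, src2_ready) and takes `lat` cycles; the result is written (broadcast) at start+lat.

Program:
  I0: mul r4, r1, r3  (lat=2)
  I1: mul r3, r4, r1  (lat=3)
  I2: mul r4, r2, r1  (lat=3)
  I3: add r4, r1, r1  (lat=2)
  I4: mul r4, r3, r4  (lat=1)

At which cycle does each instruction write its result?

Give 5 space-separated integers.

I0 mul r4: issue@1 deps=(None,None) exec_start@1 write@3
I1 mul r3: issue@2 deps=(0,None) exec_start@3 write@6
I2 mul r4: issue@3 deps=(None,None) exec_start@3 write@6
I3 add r4: issue@4 deps=(None,None) exec_start@4 write@6
I4 mul r4: issue@5 deps=(1,3) exec_start@6 write@7

Answer: 3 6 6 6 7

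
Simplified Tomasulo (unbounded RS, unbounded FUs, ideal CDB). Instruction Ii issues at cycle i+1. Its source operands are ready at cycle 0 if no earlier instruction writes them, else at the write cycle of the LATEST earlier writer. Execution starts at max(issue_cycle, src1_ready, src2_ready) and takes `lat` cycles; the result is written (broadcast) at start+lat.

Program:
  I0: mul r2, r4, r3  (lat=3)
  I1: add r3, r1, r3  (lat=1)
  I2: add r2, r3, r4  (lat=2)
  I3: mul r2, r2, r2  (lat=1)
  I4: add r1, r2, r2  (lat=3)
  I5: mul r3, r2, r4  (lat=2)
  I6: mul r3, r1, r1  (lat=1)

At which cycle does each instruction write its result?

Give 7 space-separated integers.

Answer: 4 3 5 6 9 8 10

Derivation:
I0 mul r2: issue@1 deps=(None,None) exec_start@1 write@4
I1 add r3: issue@2 deps=(None,None) exec_start@2 write@3
I2 add r2: issue@3 deps=(1,None) exec_start@3 write@5
I3 mul r2: issue@4 deps=(2,2) exec_start@5 write@6
I4 add r1: issue@5 deps=(3,3) exec_start@6 write@9
I5 mul r3: issue@6 deps=(3,None) exec_start@6 write@8
I6 mul r3: issue@7 deps=(4,4) exec_start@9 write@10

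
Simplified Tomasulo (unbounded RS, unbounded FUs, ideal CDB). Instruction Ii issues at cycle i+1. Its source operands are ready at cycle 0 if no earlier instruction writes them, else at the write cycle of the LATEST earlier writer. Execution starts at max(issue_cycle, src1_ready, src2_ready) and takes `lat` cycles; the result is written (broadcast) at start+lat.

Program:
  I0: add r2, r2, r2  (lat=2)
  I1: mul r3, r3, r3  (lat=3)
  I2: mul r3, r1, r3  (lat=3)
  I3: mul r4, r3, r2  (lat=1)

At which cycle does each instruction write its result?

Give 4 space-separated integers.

I0 add r2: issue@1 deps=(None,None) exec_start@1 write@3
I1 mul r3: issue@2 deps=(None,None) exec_start@2 write@5
I2 mul r3: issue@3 deps=(None,1) exec_start@5 write@8
I3 mul r4: issue@4 deps=(2,0) exec_start@8 write@9

Answer: 3 5 8 9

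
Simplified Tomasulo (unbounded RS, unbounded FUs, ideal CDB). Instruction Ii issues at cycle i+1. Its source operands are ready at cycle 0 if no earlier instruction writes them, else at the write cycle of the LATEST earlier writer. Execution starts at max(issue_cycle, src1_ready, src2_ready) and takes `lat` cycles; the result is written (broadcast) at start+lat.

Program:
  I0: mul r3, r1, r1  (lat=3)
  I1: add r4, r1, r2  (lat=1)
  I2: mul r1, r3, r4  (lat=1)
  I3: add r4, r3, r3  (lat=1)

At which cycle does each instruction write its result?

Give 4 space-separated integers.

I0 mul r3: issue@1 deps=(None,None) exec_start@1 write@4
I1 add r4: issue@2 deps=(None,None) exec_start@2 write@3
I2 mul r1: issue@3 deps=(0,1) exec_start@4 write@5
I3 add r4: issue@4 deps=(0,0) exec_start@4 write@5

Answer: 4 3 5 5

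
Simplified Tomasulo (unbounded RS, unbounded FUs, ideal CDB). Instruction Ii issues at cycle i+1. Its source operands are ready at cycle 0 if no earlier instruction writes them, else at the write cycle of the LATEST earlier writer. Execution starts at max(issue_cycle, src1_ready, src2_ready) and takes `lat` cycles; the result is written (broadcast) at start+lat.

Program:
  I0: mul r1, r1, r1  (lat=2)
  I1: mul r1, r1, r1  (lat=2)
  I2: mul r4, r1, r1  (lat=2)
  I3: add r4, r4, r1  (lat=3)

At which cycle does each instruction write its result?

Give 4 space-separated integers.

Answer: 3 5 7 10

Derivation:
I0 mul r1: issue@1 deps=(None,None) exec_start@1 write@3
I1 mul r1: issue@2 deps=(0,0) exec_start@3 write@5
I2 mul r4: issue@3 deps=(1,1) exec_start@5 write@7
I3 add r4: issue@4 deps=(2,1) exec_start@7 write@10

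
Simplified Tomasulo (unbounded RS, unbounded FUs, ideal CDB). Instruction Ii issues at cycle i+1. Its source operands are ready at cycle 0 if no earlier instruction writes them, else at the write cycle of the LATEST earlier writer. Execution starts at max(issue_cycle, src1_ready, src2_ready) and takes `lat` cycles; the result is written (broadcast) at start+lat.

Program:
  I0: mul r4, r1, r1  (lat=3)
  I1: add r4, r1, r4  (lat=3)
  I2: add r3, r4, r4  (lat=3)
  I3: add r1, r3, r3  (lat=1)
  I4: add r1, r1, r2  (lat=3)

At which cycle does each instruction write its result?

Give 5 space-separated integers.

Answer: 4 7 10 11 14

Derivation:
I0 mul r4: issue@1 deps=(None,None) exec_start@1 write@4
I1 add r4: issue@2 deps=(None,0) exec_start@4 write@7
I2 add r3: issue@3 deps=(1,1) exec_start@7 write@10
I3 add r1: issue@4 deps=(2,2) exec_start@10 write@11
I4 add r1: issue@5 deps=(3,None) exec_start@11 write@14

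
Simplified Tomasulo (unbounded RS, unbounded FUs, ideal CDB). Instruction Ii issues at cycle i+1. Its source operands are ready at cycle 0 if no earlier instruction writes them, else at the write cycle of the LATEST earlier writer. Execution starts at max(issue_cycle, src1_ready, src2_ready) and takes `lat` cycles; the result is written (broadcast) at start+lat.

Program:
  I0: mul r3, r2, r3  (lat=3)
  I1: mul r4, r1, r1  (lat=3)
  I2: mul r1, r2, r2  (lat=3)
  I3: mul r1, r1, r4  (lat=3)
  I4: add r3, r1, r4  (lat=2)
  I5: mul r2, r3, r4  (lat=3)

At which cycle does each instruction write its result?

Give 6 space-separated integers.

I0 mul r3: issue@1 deps=(None,None) exec_start@1 write@4
I1 mul r4: issue@2 deps=(None,None) exec_start@2 write@5
I2 mul r1: issue@3 deps=(None,None) exec_start@3 write@6
I3 mul r1: issue@4 deps=(2,1) exec_start@6 write@9
I4 add r3: issue@5 deps=(3,1) exec_start@9 write@11
I5 mul r2: issue@6 deps=(4,1) exec_start@11 write@14

Answer: 4 5 6 9 11 14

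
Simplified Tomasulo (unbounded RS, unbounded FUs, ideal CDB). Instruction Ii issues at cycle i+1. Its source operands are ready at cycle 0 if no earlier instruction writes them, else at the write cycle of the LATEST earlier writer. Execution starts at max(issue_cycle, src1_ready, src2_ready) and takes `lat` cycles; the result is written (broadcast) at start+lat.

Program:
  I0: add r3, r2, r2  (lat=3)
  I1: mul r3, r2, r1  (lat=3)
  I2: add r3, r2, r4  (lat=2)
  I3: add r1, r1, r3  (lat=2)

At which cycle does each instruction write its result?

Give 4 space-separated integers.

I0 add r3: issue@1 deps=(None,None) exec_start@1 write@4
I1 mul r3: issue@2 deps=(None,None) exec_start@2 write@5
I2 add r3: issue@3 deps=(None,None) exec_start@3 write@5
I3 add r1: issue@4 deps=(None,2) exec_start@5 write@7

Answer: 4 5 5 7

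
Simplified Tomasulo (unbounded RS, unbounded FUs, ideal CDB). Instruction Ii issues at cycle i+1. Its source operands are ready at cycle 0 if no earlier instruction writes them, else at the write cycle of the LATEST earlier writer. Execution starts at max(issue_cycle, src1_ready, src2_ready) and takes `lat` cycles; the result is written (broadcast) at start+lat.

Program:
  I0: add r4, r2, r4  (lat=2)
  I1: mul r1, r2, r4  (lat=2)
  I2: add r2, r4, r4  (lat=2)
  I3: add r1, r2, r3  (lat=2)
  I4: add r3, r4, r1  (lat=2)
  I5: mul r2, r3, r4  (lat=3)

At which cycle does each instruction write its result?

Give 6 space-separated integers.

I0 add r4: issue@1 deps=(None,None) exec_start@1 write@3
I1 mul r1: issue@2 deps=(None,0) exec_start@3 write@5
I2 add r2: issue@3 deps=(0,0) exec_start@3 write@5
I3 add r1: issue@4 deps=(2,None) exec_start@5 write@7
I4 add r3: issue@5 deps=(0,3) exec_start@7 write@9
I5 mul r2: issue@6 deps=(4,0) exec_start@9 write@12

Answer: 3 5 5 7 9 12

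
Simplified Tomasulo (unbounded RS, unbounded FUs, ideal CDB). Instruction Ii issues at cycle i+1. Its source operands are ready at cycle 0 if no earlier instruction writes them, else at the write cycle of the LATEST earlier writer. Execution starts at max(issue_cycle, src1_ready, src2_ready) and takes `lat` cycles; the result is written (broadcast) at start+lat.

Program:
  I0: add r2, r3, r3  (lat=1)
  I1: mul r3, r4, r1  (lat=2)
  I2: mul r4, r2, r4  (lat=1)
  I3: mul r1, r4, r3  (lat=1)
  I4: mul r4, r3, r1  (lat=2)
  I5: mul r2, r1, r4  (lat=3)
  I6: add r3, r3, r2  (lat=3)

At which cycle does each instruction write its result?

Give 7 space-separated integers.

I0 add r2: issue@1 deps=(None,None) exec_start@1 write@2
I1 mul r3: issue@2 deps=(None,None) exec_start@2 write@4
I2 mul r4: issue@3 deps=(0,None) exec_start@3 write@4
I3 mul r1: issue@4 deps=(2,1) exec_start@4 write@5
I4 mul r4: issue@5 deps=(1,3) exec_start@5 write@7
I5 mul r2: issue@6 deps=(3,4) exec_start@7 write@10
I6 add r3: issue@7 deps=(1,5) exec_start@10 write@13

Answer: 2 4 4 5 7 10 13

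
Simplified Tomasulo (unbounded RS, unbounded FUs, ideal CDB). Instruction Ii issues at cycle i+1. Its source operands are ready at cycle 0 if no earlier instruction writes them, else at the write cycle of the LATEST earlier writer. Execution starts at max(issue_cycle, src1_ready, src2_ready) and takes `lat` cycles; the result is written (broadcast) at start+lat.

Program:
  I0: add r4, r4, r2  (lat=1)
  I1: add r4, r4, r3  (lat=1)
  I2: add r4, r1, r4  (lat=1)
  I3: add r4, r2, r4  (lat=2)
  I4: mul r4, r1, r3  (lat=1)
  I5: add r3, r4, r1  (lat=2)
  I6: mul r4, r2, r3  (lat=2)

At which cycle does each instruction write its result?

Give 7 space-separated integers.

Answer: 2 3 4 6 6 8 10

Derivation:
I0 add r4: issue@1 deps=(None,None) exec_start@1 write@2
I1 add r4: issue@2 deps=(0,None) exec_start@2 write@3
I2 add r4: issue@3 deps=(None,1) exec_start@3 write@4
I3 add r4: issue@4 deps=(None,2) exec_start@4 write@6
I4 mul r4: issue@5 deps=(None,None) exec_start@5 write@6
I5 add r3: issue@6 deps=(4,None) exec_start@6 write@8
I6 mul r4: issue@7 deps=(None,5) exec_start@8 write@10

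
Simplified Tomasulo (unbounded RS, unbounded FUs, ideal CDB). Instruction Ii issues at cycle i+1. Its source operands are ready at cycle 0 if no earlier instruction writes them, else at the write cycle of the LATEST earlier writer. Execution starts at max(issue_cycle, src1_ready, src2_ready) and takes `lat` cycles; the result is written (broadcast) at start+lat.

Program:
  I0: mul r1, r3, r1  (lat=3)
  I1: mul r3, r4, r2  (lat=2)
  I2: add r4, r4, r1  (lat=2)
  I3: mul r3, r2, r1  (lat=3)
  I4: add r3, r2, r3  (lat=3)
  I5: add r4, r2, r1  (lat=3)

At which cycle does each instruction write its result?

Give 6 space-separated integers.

I0 mul r1: issue@1 deps=(None,None) exec_start@1 write@4
I1 mul r3: issue@2 deps=(None,None) exec_start@2 write@4
I2 add r4: issue@3 deps=(None,0) exec_start@4 write@6
I3 mul r3: issue@4 deps=(None,0) exec_start@4 write@7
I4 add r3: issue@5 deps=(None,3) exec_start@7 write@10
I5 add r4: issue@6 deps=(None,0) exec_start@6 write@9

Answer: 4 4 6 7 10 9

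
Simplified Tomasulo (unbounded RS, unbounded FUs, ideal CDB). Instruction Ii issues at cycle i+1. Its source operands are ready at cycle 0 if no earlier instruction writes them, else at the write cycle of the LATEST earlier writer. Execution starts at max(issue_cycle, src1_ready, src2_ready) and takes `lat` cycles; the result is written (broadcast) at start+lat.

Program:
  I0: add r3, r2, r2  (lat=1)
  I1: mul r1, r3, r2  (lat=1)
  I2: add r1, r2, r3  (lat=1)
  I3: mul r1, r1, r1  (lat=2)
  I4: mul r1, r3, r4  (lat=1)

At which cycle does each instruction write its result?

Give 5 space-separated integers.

I0 add r3: issue@1 deps=(None,None) exec_start@1 write@2
I1 mul r1: issue@2 deps=(0,None) exec_start@2 write@3
I2 add r1: issue@3 deps=(None,0) exec_start@3 write@4
I3 mul r1: issue@4 deps=(2,2) exec_start@4 write@6
I4 mul r1: issue@5 deps=(0,None) exec_start@5 write@6

Answer: 2 3 4 6 6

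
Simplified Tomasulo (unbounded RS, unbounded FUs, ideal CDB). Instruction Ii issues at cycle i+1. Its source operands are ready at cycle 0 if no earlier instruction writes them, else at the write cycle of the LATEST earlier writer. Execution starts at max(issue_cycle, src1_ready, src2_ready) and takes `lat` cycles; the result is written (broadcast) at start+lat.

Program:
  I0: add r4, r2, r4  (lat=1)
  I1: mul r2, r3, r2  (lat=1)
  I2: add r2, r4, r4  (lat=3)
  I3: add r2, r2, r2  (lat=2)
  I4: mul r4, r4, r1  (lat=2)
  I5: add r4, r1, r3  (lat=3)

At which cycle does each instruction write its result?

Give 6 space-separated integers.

Answer: 2 3 6 8 7 9

Derivation:
I0 add r4: issue@1 deps=(None,None) exec_start@1 write@2
I1 mul r2: issue@2 deps=(None,None) exec_start@2 write@3
I2 add r2: issue@3 deps=(0,0) exec_start@3 write@6
I3 add r2: issue@4 deps=(2,2) exec_start@6 write@8
I4 mul r4: issue@5 deps=(0,None) exec_start@5 write@7
I5 add r4: issue@6 deps=(None,None) exec_start@6 write@9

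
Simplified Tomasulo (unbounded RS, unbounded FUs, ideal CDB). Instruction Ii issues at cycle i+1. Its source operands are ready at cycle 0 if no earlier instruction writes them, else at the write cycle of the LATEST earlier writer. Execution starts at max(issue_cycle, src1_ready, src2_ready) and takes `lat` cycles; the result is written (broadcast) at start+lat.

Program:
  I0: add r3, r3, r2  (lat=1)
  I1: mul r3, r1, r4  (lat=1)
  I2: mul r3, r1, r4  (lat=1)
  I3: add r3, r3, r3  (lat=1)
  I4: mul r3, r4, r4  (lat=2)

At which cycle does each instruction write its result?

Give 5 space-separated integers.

I0 add r3: issue@1 deps=(None,None) exec_start@1 write@2
I1 mul r3: issue@2 deps=(None,None) exec_start@2 write@3
I2 mul r3: issue@3 deps=(None,None) exec_start@3 write@4
I3 add r3: issue@4 deps=(2,2) exec_start@4 write@5
I4 mul r3: issue@5 deps=(None,None) exec_start@5 write@7

Answer: 2 3 4 5 7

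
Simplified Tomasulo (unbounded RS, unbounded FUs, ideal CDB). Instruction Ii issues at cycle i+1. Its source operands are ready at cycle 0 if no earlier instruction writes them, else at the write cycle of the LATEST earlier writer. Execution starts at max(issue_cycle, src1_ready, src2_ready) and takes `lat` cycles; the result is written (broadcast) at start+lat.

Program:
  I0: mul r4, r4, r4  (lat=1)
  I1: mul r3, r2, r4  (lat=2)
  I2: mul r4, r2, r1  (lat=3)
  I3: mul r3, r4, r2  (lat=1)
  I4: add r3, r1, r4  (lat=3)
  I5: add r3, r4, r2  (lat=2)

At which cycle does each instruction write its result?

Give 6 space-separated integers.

I0 mul r4: issue@1 deps=(None,None) exec_start@1 write@2
I1 mul r3: issue@2 deps=(None,0) exec_start@2 write@4
I2 mul r4: issue@3 deps=(None,None) exec_start@3 write@6
I3 mul r3: issue@4 deps=(2,None) exec_start@6 write@7
I4 add r3: issue@5 deps=(None,2) exec_start@6 write@9
I5 add r3: issue@6 deps=(2,None) exec_start@6 write@8

Answer: 2 4 6 7 9 8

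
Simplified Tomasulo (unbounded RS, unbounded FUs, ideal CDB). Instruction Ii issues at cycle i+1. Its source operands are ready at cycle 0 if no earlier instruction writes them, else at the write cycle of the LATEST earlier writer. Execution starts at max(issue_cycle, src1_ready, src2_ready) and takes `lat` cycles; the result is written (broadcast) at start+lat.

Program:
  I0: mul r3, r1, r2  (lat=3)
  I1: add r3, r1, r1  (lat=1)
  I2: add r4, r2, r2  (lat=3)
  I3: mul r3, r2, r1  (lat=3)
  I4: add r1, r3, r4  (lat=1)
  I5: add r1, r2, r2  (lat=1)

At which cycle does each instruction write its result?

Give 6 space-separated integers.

Answer: 4 3 6 7 8 7

Derivation:
I0 mul r3: issue@1 deps=(None,None) exec_start@1 write@4
I1 add r3: issue@2 deps=(None,None) exec_start@2 write@3
I2 add r4: issue@3 deps=(None,None) exec_start@3 write@6
I3 mul r3: issue@4 deps=(None,None) exec_start@4 write@7
I4 add r1: issue@5 deps=(3,2) exec_start@7 write@8
I5 add r1: issue@6 deps=(None,None) exec_start@6 write@7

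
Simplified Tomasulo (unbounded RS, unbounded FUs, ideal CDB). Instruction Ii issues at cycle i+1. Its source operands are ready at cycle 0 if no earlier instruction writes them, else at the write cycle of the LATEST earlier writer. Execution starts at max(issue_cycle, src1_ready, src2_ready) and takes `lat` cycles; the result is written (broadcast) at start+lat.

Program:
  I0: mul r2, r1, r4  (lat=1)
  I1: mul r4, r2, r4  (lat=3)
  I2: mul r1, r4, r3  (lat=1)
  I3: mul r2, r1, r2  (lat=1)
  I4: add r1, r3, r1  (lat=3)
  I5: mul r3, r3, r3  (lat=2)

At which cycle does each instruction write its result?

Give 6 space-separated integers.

I0 mul r2: issue@1 deps=(None,None) exec_start@1 write@2
I1 mul r4: issue@2 deps=(0,None) exec_start@2 write@5
I2 mul r1: issue@3 deps=(1,None) exec_start@5 write@6
I3 mul r2: issue@4 deps=(2,0) exec_start@6 write@7
I4 add r1: issue@5 deps=(None,2) exec_start@6 write@9
I5 mul r3: issue@6 deps=(None,None) exec_start@6 write@8

Answer: 2 5 6 7 9 8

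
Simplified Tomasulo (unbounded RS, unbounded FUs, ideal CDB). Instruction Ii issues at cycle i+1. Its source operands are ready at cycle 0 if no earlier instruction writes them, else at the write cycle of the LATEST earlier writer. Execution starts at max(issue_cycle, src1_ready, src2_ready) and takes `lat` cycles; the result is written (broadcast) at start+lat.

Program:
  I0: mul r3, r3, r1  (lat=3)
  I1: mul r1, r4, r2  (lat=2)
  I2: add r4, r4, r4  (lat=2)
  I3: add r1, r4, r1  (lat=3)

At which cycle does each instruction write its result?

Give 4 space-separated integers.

I0 mul r3: issue@1 deps=(None,None) exec_start@1 write@4
I1 mul r1: issue@2 deps=(None,None) exec_start@2 write@4
I2 add r4: issue@3 deps=(None,None) exec_start@3 write@5
I3 add r1: issue@4 deps=(2,1) exec_start@5 write@8

Answer: 4 4 5 8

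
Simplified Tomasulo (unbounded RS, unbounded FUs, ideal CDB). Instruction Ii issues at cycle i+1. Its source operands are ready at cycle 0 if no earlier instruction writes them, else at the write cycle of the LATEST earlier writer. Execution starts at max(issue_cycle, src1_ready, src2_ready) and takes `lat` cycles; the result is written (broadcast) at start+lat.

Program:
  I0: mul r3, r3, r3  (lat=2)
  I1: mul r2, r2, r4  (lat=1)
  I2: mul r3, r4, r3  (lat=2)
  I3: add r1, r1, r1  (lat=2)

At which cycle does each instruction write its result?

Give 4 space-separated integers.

Answer: 3 3 5 6

Derivation:
I0 mul r3: issue@1 deps=(None,None) exec_start@1 write@3
I1 mul r2: issue@2 deps=(None,None) exec_start@2 write@3
I2 mul r3: issue@3 deps=(None,0) exec_start@3 write@5
I3 add r1: issue@4 deps=(None,None) exec_start@4 write@6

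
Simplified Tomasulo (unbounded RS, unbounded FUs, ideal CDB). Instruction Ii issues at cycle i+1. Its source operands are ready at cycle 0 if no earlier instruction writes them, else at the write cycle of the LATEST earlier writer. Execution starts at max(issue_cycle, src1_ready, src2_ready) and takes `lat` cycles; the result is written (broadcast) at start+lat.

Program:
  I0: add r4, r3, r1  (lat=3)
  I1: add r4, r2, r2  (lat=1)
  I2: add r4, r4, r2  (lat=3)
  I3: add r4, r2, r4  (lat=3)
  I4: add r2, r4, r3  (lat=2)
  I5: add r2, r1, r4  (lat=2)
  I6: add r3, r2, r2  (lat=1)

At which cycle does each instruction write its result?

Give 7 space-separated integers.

Answer: 4 3 6 9 11 11 12

Derivation:
I0 add r4: issue@1 deps=(None,None) exec_start@1 write@4
I1 add r4: issue@2 deps=(None,None) exec_start@2 write@3
I2 add r4: issue@3 deps=(1,None) exec_start@3 write@6
I3 add r4: issue@4 deps=(None,2) exec_start@6 write@9
I4 add r2: issue@5 deps=(3,None) exec_start@9 write@11
I5 add r2: issue@6 deps=(None,3) exec_start@9 write@11
I6 add r3: issue@7 deps=(5,5) exec_start@11 write@12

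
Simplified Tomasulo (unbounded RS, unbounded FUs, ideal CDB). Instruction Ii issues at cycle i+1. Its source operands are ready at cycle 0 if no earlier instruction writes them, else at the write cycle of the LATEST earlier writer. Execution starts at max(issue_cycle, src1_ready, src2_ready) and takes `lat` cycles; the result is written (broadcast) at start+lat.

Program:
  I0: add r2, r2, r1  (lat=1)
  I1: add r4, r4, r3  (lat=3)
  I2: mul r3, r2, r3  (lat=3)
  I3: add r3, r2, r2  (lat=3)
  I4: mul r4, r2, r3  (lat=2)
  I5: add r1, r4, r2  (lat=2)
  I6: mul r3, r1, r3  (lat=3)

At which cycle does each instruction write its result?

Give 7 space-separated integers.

Answer: 2 5 6 7 9 11 14

Derivation:
I0 add r2: issue@1 deps=(None,None) exec_start@1 write@2
I1 add r4: issue@2 deps=(None,None) exec_start@2 write@5
I2 mul r3: issue@3 deps=(0,None) exec_start@3 write@6
I3 add r3: issue@4 deps=(0,0) exec_start@4 write@7
I4 mul r4: issue@5 deps=(0,3) exec_start@7 write@9
I5 add r1: issue@6 deps=(4,0) exec_start@9 write@11
I6 mul r3: issue@7 deps=(5,3) exec_start@11 write@14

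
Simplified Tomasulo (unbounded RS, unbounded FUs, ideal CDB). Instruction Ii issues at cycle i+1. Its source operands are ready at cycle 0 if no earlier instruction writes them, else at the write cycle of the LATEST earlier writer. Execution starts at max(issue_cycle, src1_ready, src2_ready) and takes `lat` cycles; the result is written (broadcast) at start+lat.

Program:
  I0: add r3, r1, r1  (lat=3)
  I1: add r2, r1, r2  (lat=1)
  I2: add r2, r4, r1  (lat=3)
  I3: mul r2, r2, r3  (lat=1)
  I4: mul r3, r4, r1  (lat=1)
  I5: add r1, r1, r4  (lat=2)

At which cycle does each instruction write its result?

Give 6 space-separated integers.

I0 add r3: issue@1 deps=(None,None) exec_start@1 write@4
I1 add r2: issue@2 deps=(None,None) exec_start@2 write@3
I2 add r2: issue@3 deps=(None,None) exec_start@3 write@6
I3 mul r2: issue@4 deps=(2,0) exec_start@6 write@7
I4 mul r3: issue@5 deps=(None,None) exec_start@5 write@6
I5 add r1: issue@6 deps=(None,None) exec_start@6 write@8

Answer: 4 3 6 7 6 8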